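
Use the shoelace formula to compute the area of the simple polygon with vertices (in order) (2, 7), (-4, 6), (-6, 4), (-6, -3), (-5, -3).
Area = 38

Shoelace formula: Area = (1/2) |Σ_i (x_i · y_{i+1} − x_{i+1} · y_i)| (indices mod n). Compute each cross term:
  (2)(6) − (-4)(7) = 40
  (-4)(4) − (-6)(6) = 20
  (-6)(-3) − (-6)(4) = 42
  (-6)(-3) − (-5)(-3) = 3
  (-5)(7) − (2)(-3) = -29
Sum = 76, so (signed) Area = 76/2 = 38, |Area| = 38.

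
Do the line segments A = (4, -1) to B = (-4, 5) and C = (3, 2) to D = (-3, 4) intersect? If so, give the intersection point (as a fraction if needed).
Yes; intersection at (-12/5, 19/5) (t = 4/5 on AB, s = 9/10 on CD)

Parametrize AB as A + t(B − A) = (4 + -8 t, -1 + 6 t) and CD as C + s(D − C) = (3 + -6 s, 2 + 2 s). Solve the linear system for (t, s). Determinant = -20 ≠ 0, so a unique intersection of the containing lines exists. Solution: t = 4/5, s = 9/10 — both in [0, 1], so the segments cross. Intersection point: (-12/5, 19/5).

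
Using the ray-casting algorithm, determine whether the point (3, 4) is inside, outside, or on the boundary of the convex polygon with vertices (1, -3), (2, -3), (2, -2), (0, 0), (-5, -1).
The point (3, 4) lies strictly outside the polygon

Cast a horizontal ray to the right from the query point and count how many polygon edges it crosses (each edge strictly once or zero times, handled with the usual half-open convention). 
Parity of crossings → even ⇒ outside.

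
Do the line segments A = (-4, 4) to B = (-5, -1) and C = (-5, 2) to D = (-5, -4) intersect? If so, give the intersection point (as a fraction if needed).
Yes; intersection at (-5, -1) (t = 1 on AB, s = 1/2 on CD)

Parametrize AB as A + t(B − A) = (-4 + -1 t, 4 + -5 t) and CD as C + s(D − C) = (-5 + 0 s, 2 + -6 s). Solve the linear system for (t, s). Determinant = -6 ≠ 0, so a unique intersection of the containing lines exists. Solution: t = 1, s = 1/2 — both in [0, 1], so the segments cross. Intersection point: (-5, -1).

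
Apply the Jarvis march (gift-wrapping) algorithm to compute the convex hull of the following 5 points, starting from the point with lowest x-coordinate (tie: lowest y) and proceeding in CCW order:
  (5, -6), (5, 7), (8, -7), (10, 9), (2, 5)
Hull (CCW) = [(2, 5), (5, -6), (8, -7), (10, 9), (5, 7)]

Jarvis march: at each step, from the current hull vertex p, select the next vertex q as the point such that every other point lies strictly to the left of (or on) the directed line p → q. (Equivalently: for every other point r, the cross product (q − p) × (r − p) ≥ 0.)
Starting point (lowest x, tie lowest y): (2, 5). Wrap until returning to start. Resulting hull: (2, 5), (5, -6), (8, -7), (10, 9), (5, 7).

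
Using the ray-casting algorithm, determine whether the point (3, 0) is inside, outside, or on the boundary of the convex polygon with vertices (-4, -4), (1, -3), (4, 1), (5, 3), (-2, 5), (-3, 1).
The point (3, 0) lies strictly inside the polygon

Cast a horizontal ray to the right from the query point and count how many polygon edges it crosses (each edge strictly once or zero times, handled with the usual half-open convention). 
Parity of crossings → odd ⇒ inside.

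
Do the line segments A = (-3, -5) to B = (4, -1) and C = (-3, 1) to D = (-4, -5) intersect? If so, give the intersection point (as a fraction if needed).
No (intersection of containing lines falls outside at least one segment)

Parametrize and solve: t = -3/19, s = 21/19. At least one of these is outside [0, 1], so the segments do not intersect.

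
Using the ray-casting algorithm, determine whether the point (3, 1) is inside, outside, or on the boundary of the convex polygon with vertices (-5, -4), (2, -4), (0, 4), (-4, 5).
The point (3, 1) lies strictly outside the polygon

Cast a horizontal ray to the right from the query point and count how many polygon edges it crosses (each edge strictly once or zero times, handled with the usual half-open convention). 
Parity of crossings → even ⇒ outside.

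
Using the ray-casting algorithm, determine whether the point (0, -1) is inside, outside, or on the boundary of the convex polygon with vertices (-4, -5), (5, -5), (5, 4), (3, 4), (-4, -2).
The point (0, -1) lies strictly inside the polygon

Cast a horizontal ray to the right from the query point and count how many polygon edges it crosses (each edge strictly once or zero times, handled with the usual half-open convention). 
Parity of crossings → odd ⇒ inside.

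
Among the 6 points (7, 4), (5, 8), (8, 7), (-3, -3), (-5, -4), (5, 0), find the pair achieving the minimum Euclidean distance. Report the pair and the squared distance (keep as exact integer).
Pair = ((-3, -3), (-5, -4)); squared distance = 5

Compute all C(6, 2) = 15 pairwise squared distances (x_i − x_j)² + (y_i − y_j)². The minimum is 5, attained by the pair ((-3, -3), (-5, -4)).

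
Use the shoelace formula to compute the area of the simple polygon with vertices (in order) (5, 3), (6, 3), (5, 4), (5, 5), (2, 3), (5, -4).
Area = 14

Shoelace formula: Area = (1/2) |Σ_i (x_i · y_{i+1} − x_{i+1} · y_i)| (indices mod n). Compute each cross term:
  (5)(3) − (6)(3) = -3
  (6)(4) − (5)(3) = 9
  (5)(5) − (5)(4) = 5
  (5)(3) − (2)(5) = 5
  (2)(-4) − (5)(3) = -23
  (5)(3) − (5)(-4) = 35
Sum = 28, so (signed) Area = 28/2 = 14, |Area| = 14.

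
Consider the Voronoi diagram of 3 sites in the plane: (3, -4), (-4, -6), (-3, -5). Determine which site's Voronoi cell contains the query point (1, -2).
Nearest site = (3, -4)

The Voronoi cell of site s contains exactly those query points closer to s than to any other site. Compute squared distances from q = (1, -2) to each site:
  (3 − 1)² + (-4 − -2)² = 8
  (-3 − 1)² + (-5 − -2)² = 25
  (-4 − 1)² + (-6 − -2)² = 41
Minimum is attained by (3, -4), so q lies in its Voronoi cell.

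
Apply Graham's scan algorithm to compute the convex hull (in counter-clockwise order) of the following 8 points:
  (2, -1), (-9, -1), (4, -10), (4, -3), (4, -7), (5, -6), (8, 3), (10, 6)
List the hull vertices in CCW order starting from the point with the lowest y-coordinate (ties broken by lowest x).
Hull (CCW) = [(4, -10), (10, 6), (-9, -1)]

Graham scan procedure:
  1. Find the pivot p₀ = point with lowest y (tie → lowest x): (4, -10).
  2. Sort the remaining points by polar angle around p₀.
  3. Walk through sorted points, maintaining a stack; pop the top while the last three entries make a non-left turn (cross product ≤ 0).
  4. Final stack is the convex hull in CCW order: (4, -10), (10, 6), (-9, -1).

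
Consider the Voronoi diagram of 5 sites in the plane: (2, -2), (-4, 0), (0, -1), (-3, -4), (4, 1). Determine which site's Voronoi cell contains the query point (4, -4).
Nearest site = (2, -2)

The Voronoi cell of site s contains exactly those query points closer to s than to any other site. Compute squared distances from q = (4, -4) to each site:
  (2 − 4)² + (-2 − -4)² = 8
  (0 − 4)² + (-1 − -4)² = 25
  (4 − 4)² + (1 − -4)² = 25
  (-3 − 4)² + (-4 − -4)² = 49
  (-4 − 4)² + (0 − -4)² = 80
Minimum is attained by (2, -2), so q lies in its Voronoi cell.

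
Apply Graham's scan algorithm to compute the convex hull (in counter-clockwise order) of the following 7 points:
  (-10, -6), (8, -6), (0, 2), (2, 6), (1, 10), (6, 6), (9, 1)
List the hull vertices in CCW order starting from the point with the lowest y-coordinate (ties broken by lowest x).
Hull (CCW) = [(-10, -6), (8, -6), (9, 1), (6, 6), (1, 10)]

Graham scan procedure:
  1. Find the pivot p₀ = point with lowest y (tie → lowest x): (-10, -6).
  2. Sort the remaining points by polar angle around p₀.
  3. Walk through sorted points, maintaining a stack; pop the top while the last three entries make a non-left turn (cross product ≤ 0).
  4. Final stack is the convex hull in CCW order: (-10, -6), (8, -6), (9, 1), (6, 6), (1, 10).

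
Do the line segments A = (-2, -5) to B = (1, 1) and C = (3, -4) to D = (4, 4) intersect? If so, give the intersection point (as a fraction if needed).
No (intersection of containing lines falls outside at least one segment)

Parametrize and solve: t = 13/6, s = 3/2. At least one of these is outside [0, 1], so the segments do not intersect.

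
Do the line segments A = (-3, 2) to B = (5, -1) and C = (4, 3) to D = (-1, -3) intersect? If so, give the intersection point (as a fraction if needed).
Yes; intersection at (107/63, 5/21) (t = 37/63 on AB, s = 29/63 on CD)

Parametrize AB as A + t(B − A) = (-3 + 8 t, 2 + -3 t) and CD as C + s(D − C) = (4 + -5 s, 3 + -6 s). Solve the linear system for (t, s). Determinant = 63 ≠ 0, so a unique intersection of the containing lines exists. Solution: t = 37/63, s = 29/63 — both in [0, 1], so the segments cross. Intersection point: (107/63, 5/21).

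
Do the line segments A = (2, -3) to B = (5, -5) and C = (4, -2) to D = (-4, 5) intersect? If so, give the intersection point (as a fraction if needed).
No (intersection of containing lines falls outside at least one segment)

Parametrize and solve: t = 22/5, s = -7/5. At least one of these is outside [0, 1], so the segments do not intersect.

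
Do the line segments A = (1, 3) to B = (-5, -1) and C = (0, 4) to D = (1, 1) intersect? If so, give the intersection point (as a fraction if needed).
Yes; intersection at (5/11, 29/11) (t = 1/11 on AB, s = 5/11 on CD)

Parametrize AB as A + t(B − A) = (1 + -6 t, 3 + -4 t) and CD as C + s(D − C) = (0 + 1 s, 4 + -3 s). Solve the linear system for (t, s). Determinant = -22 ≠ 0, so a unique intersection of the containing lines exists. Solution: t = 1/11, s = 5/11 — both in [0, 1], so the segments cross. Intersection point: (5/11, 29/11).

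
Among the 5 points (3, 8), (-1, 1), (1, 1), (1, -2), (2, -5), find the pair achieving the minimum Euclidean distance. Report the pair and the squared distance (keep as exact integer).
Pair = ((-1, 1), (1, 1)); squared distance = 4

Compute all C(5, 2) = 10 pairwise squared distances (x_i − x_j)² + (y_i − y_j)². The minimum is 4, attained by the pair ((-1, 1), (1, 1)).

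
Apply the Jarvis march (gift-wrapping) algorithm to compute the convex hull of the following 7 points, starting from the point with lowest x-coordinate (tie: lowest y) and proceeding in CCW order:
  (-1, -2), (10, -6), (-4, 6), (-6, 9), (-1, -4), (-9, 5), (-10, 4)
Hull (CCW) = [(-10, 4), (-1, -4), (10, -6), (-6, 9)]

Jarvis march: at each step, from the current hull vertex p, select the next vertex q as the point such that every other point lies strictly to the left of (or on) the directed line p → q. (Equivalently: for every other point r, the cross product (q − p) × (r − p) ≥ 0.)
Starting point (lowest x, tie lowest y): (-10, 4). Wrap until returning to start. Resulting hull: (-10, 4), (-1, -4), (10, -6), (-6, 9).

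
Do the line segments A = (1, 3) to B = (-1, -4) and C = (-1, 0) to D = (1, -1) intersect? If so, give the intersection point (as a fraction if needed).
Yes; intersection at (0, -1/2) (t = 1/2 on AB, s = 1/2 on CD)

Parametrize AB as A + t(B − A) = (1 + -2 t, 3 + -7 t) and CD as C + s(D − C) = (-1 + 2 s, 0 + -1 s). Solve the linear system for (t, s). Determinant = -16 ≠ 0, so a unique intersection of the containing lines exists. Solution: t = 1/2, s = 1/2 — both in [0, 1], so the segments cross. Intersection point: (0, -1/2).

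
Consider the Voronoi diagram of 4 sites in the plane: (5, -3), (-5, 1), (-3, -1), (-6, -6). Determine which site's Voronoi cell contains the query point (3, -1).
Nearest site = (5, -3)

The Voronoi cell of site s contains exactly those query points closer to s than to any other site. Compute squared distances from q = (3, -1) to each site:
  (5 − 3)² + (-3 − -1)² = 8
  (-3 − 3)² + (-1 − -1)² = 36
  (-5 − 3)² + (1 − -1)² = 68
  (-6 − 3)² + (-6 − -1)² = 106
Minimum is attained by (5, -3), so q lies in its Voronoi cell.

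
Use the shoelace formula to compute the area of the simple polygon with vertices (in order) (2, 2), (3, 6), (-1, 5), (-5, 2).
Area = 18

Shoelace formula: Area = (1/2) |Σ_i (x_i · y_{i+1} − x_{i+1} · y_i)| (indices mod n). Compute each cross term:
  (2)(6) − (3)(2) = 6
  (3)(5) − (-1)(6) = 21
  (-1)(2) − (-5)(5) = 23
  (-5)(2) − (2)(2) = -14
Sum = 36, so (signed) Area = 36/2 = 18, |Area| = 18.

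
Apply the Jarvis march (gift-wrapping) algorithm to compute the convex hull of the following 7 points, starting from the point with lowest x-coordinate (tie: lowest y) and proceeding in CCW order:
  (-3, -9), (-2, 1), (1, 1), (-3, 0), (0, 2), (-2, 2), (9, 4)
Hull (CCW) = [(-3, -9), (9, 4), (-2, 2), (-3, 0)]

Jarvis march: at each step, from the current hull vertex p, select the next vertex q as the point such that every other point lies strictly to the left of (or on) the directed line p → q. (Equivalently: for every other point r, the cross product (q − p) × (r − p) ≥ 0.)
Starting point (lowest x, tie lowest y): (-3, -9). Wrap until returning to start. Resulting hull: (-3, -9), (9, 4), (-2, 2), (-3, 0).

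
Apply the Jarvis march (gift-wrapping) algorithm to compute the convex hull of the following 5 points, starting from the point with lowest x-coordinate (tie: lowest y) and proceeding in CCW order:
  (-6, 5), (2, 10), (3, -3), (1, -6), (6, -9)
Hull (CCW) = [(-6, 5), (1, -6), (6, -9), (2, 10)]

Jarvis march: at each step, from the current hull vertex p, select the next vertex q as the point such that every other point lies strictly to the left of (or on) the directed line p → q. (Equivalently: for every other point r, the cross product (q − p) × (r − p) ≥ 0.)
Starting point (lowest x, tie lowest y): (-6, 5). Wrap until returning to start. Resulting hull: (-6, 5), (1, -6), (6, -9), (2, 10).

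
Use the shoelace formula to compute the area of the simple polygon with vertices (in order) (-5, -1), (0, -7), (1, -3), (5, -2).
Area = 20

Shoelace formula: Area = (1/2) |Σ_i (x_i · y_{i+1} − x_{i+1} · y_i)| (indices mod n). Compute each cross term:
  (-5)(-7) − (0)(-1) = 35
  (0)(-3) − (1)(-7) = 7
  (1)(-2) − (5)(-3) = 13
  (5)(-1) − (-5)(-2) = -15
Sum = 40, so (signed) Area = 40/2 = 20, |Area| = 20.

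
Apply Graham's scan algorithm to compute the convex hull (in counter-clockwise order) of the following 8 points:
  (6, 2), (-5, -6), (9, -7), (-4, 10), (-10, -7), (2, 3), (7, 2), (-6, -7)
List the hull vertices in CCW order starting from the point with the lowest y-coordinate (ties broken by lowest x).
Hull (CCW) = [(-10, -7), (9, -7), (7, 2), (-4, 10)]

Graham scan procedure:
  1. Find the pivot p₀ = point with lowest y (tie → lowest x): (-10, -7).
  2. Sort the remaining points by polar angle around p₀.
  3. Walk through sorted points, maintaining a stack; pop the top while the last three entries make a non-left turn (cross product ≤ 0).
  4. Final stack is the convex hull in CCW order: (-10, -7), (9, -7), (7, 2), (-4, 10).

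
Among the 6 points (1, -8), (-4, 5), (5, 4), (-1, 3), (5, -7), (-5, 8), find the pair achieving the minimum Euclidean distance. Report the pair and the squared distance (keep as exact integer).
Pair = ((-4, 5), (-5, 8)); squared distance = 10

Compute all C(6, 2) = 15 pairwise squared distances (x_i − x_j)² + (y_i − y_j)². The minimum is 10, attained by the pair ((-4, 5), (-5, 8)).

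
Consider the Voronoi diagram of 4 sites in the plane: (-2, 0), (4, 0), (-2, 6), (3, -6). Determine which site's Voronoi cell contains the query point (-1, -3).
Nearest site = (-2, 0)

The Voronoi cell of site s contains exactly those query points closer to s than to any other site. Compute squared distances from q = (-1, -3) to each site:
  (-2 − -1)² + (0 − -3)² = 10
  (3 − -1)² + (-6 − -3)² = 25
  (4 − -1)² + (0 − -3)² = 34
  (-2 − -1)² + (6 − -3)² = 82
Minimum is attained by (-2, 0), so q lies in its Voronoi cell.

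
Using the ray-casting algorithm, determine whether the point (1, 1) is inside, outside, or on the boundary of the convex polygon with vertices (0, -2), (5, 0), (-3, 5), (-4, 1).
The point (1, 1) lies strictly inside the polygon

Cast a horizontal ray to the right from the query point and count how many polygon edges it crosses (each edge strictly once or zero times, handled with the usual half-open convention). 
Parity of crossings → odd ⇒ inside.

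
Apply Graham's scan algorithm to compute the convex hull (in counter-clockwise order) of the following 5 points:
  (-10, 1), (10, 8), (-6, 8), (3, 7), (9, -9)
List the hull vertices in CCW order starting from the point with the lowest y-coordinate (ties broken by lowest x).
Hull (CCW) = [(9, -9), (10, 8), (-6, 8), (-10, 1)]

Graham scan procedure:
  1. Find the pivot p₀ = point with lowest y (tie → lowest x): (9, -9).
  2. Sort the remaining points by polar angle around p₀.
  3. Walk through sorted points, maintaining a stack; pop the top while the last three entries make a non-left turn (cross product ≤ 0).
  4. Final stack is the convex hull in CCW order: (9, -9), (10, 8), (-6, 8), (-10, 1).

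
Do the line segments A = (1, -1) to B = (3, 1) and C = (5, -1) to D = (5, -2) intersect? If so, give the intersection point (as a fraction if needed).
No (intersection of containing lines falls outside at least one segment)

Parametrize and solve: t = 2, s = -4. At least one of these is outside [0, 1], so the segments do not intersect.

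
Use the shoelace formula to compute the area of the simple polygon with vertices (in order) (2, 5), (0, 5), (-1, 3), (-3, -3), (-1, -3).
Area = 17

Shoelace formula: Area = (1/2) |Σ_i (x_i · y_{i+1} − x_{i+1} · y_i)| (indices mod n). Compute each cross term:
  (2)(5) − (0)(5) = 10
  (0)(3) − (-1)(5) = 5
  (-1)(-3) − (-3)(3) = 12
  (-3)(-3) − (-1)(-3) = 6
  (-1)(5) − (2)(-3) = 1
Sum = 34, so (signed) Area = 34/2 = 17, |Area| = 17.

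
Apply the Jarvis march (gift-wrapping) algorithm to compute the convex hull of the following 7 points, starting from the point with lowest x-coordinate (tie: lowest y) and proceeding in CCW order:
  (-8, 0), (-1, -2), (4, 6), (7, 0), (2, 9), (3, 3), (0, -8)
Hull (CCW) = [(-8, 0), (0, -8), (7, 0), (4, 6), (2, 9)]

Jarvis march: at each step, from the current hull vertex p, select the next vertex q as the point such that every other point lies strictly to the left of (or on) the directed line p → q. (Equivalently: for every other point r, the cross product (q − p) × (r − p) ≥ 0.)
Starting point (lowest x, tie lowest y): (-8, 0). Wrap until returning to start. Resulting hull: (-8, 0), (0, -8), (7, 0), (4, 6), (2, 9).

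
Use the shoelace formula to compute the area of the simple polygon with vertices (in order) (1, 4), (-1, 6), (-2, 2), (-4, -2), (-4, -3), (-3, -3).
Area = 15

Shoelace formula: Area = (1/2) |Σ_i (x_i · y_{i+1} − x_{i+1} · y_i)| (indices mod n). Compute each cross term:
  (1)(6) − (-1)(4) = 10
  (-1)(2) − (-2)(6) = 10
  (-2)(-2) − (-4)(2) = 12
  (-4)(-3) − (-4)(-2) = 4
  (-4)(-3) − (-3)(-3) = 3
  (-3)(4) − (1)(-3) = -9
Sum = 30, so (signed) Area = 30/2 = 15, |Area| = 15.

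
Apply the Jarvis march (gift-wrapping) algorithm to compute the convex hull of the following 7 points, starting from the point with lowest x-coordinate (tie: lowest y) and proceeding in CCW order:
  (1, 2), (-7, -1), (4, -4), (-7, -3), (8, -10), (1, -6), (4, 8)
Hull (CCW) = [(-7, -3), (8, -10), (4, 8), (-7, -1)]

Jarvis march: at each step, from the current hull vertex p, select the next vertex q as the point such that every other point lies strictly to the left of (or on) the directed line p → q. (Equivalently: for every other point r, the cross product (q − p) × (r − p) ≥ 0.)
Starting point (lowest x, tie lowest y): (-7, -3). Wrap until returning to start. Resulting hull: (-7, -3), (8, -10), (4, 8), (-7, -1).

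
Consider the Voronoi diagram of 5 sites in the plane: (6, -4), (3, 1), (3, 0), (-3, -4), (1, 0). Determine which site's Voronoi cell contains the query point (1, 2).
Nearest site = (1, 0)

The Voronoi cell of site s contains exactly those query points closer to s than to any other site. Compute squared distances from q = (1, 2) to each site:
  (1 − 1)² + (0 − 2)² = 4
  (3 − 1)² + (1 − 2)² = 5
  (3 − 1)² + (0 − 2)² = 8
  (-3 − 1)² + (-4 − 2)² = 52
  (6 − 1)² + (-4 − 2)² = 61
Minimum is attained by (1, 0), so q lies in its Voronoi cell.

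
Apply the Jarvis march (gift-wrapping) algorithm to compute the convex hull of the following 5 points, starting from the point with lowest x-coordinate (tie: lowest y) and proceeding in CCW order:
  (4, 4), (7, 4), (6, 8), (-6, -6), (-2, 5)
Hull (CCW) = [(-6, -6), (7, 4), (6, 8), (-2, 5)]

Jarvis march: at each step, from the current hull vertex p, select the next vertex q as the point such that every other point lies strictly to the left of (or on) the directed line p → q. (Equivalently: for every other point r, the cross product (q − p) × (r − p) ≥ 0.)
Starting point (lowest x, tie lowest y): (-6, -6). Wrap until returning to start. Resulting hull: (-6, -6), (7, 4), (6, 8), (-2, 5).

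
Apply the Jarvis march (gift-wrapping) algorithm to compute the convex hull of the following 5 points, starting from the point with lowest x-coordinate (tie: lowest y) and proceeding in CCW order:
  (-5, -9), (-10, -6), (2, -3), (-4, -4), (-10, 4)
Hull (CCW) = [(-10, -6), (-5, -9), (2, -3), (-10, 4)]

Jarvis march: at each step, from the current hull vertex p, select the next vertex q as the point such that every other point lies strictly to the left of (or on) the directed line p → q. (Equivalently: for every other point r, the cross product (q − p) × (r − p) ≥ 0.)
Starting point (lowest x, tie lowest y): (-10, -6). Wrap until returning to start. Resulting hull: (-10, -6), (-5, -9), (2, -3), (-10, 4).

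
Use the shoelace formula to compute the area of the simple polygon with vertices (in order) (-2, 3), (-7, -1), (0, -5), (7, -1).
Area = 56

Shoelace formula: Area = (1/2) |Σ_i (x_i · y_{i+1} − x_{i+1} · y_i)| (indices mod n). Compute each cross term:
  (-2)(-1) − (-7)(3) = 23
  (-7)(-5) − (0)(-1) = 35
  (0)(-1) − (7)(-5) = 35
  (7)(3) − (-2)(-1) = 19
Sum = 112, so (signed) Area = 112/2 = 56, |Area| = 56.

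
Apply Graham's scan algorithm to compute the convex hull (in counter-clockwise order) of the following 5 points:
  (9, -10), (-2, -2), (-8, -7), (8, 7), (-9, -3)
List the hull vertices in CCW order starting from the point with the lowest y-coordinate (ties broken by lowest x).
Hull (CCW) = [(9, -10), (8, 7), (-9, -3), (-8, -7)]

Graham scan procedure:
  1. Find the pivot p₀ = point with lowest y (tie → lowest x): (9, -10).
  2. Sort the remaining points by polar angle around p₀.
  3. Walk through sorted points, maintaining a stack; pop the top while the last three entries make a non-left turn (cross product ≤ 0).
  4. Final stack is the convex hull in CCW order: (9, -10), (8, 7), (-9, -3), (-8, -7).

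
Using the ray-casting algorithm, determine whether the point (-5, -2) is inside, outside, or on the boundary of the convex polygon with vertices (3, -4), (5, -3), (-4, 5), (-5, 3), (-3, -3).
The point (-5, -2) lies strictly outside the polygon

Cast a horizontal ray to the right from the query point and count how many polygon edges it crosses (each edge strictly once or zero times, handled with the usual half-open convention). 
Parity of crossings → even ⇒ outside.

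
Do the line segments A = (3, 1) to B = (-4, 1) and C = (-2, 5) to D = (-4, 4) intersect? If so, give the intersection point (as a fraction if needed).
No (intersection of containing lines falls outside at least one segment)

Parametrize and solve: t = 13/7, s = 4. At least one of these is outside [0, 1], so the segments do not intersect.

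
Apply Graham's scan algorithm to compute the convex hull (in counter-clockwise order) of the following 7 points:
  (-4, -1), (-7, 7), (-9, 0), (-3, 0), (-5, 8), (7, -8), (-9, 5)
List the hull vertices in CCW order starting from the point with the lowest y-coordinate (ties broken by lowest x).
Hull (CCW) = [(7, -8), (-5, 8), (-7, 7), (-9, 5), (-9, 0)]

Graham scan procedure:
  1. Find the pivot p₀ = point with lowest y (tie → lowest x): (7, -8).
  2. Sort the remaining points by polar angle around p₀.
  3. Walk through sorted points, maintaining a stack; pop the top while the last three entries make a non-left turn (cross product ≤ 0).
  4. Final stack is the convex hull in CCW order: (7, -8), (-5, 8), (-7, 7), (-9, 5), (-9, 0).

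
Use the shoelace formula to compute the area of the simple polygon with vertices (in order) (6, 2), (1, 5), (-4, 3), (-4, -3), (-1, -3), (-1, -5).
Area = 57

Shoelace formula: Area = (1/2) |Σ_i (x_i · y_{i+1} − x_{i+1} · y_i)| (indices mod n). Compute each cross term:
  (6)(5) − (1)(2) = 28
  (1)(3) − (-4)(5) = 23
  (-4)(-3) − (-4)(3) = 24
  (-4)(-3) − (-1)(-3) = 9
  (-1)(-5) − (-1)(-3) = 2
  (-1)(2) − (6)(-5) = 28
Sum = 114, so (signed) Area = 114/2 = 57, |Area| = 57.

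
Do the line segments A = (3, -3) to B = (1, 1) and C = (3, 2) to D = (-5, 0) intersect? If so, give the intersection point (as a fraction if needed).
No (intersection of containing lines falls outside at least one segment)

Parametrize and solve: t = 10/9, s = 5/18. At least one of these is outside [0, 1], so the segments do not intersect.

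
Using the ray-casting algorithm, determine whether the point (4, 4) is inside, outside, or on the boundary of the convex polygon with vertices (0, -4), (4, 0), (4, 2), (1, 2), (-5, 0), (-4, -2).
The point (4, 4) lies strictly outside the polygon

Cast a horizontal ray to the right from the query point and count how many polygon edges it crosses (each edge strictly once or zero times, handled with the usual half-open convention). 
Parity of crossings → even ⇒ outside.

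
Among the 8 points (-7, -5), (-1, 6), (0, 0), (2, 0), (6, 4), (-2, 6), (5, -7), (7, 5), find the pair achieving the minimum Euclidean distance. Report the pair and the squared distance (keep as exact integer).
Pair = ((-1, 6), (-2, 6)); squared distance = 1

Compute all C(8, 2) = 28 pairwise squared distances (x_i − x_j)² + (y_i − y_j)². The minimum is 1, attained by the pair ((-1, 6), (-2, 6)).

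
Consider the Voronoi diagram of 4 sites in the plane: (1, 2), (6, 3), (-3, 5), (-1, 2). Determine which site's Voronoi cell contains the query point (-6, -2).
Nearest site = (-1, 2)

The Voronoi cell of site s contains exactly those query points closer to s than to any other site. Compute squared distances from q = (-6, -2) to each site:
  (-1 − -6)² + (2 − -2)² = 41
  (-3 − -6)² + (5 − -2)² = 58
  (1 − -6)² + (2 − -2)² = 65
  (6 − -6)² + (3 − -2)² = 169
Minimum is attained by (-1, 2), so q lies in its Voronoi cell.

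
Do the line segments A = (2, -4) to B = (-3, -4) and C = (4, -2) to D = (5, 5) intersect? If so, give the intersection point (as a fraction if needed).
No (intersection of containing lines falls outside at least one segment)

Parametrize and solve: t = -12/35, s = -2/7. At least one of these is outside [0, 1], so the segments do not intersect.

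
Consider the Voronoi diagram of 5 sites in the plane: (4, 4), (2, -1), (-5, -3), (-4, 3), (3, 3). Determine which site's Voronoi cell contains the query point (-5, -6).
Nearest site = (-5, -3)

The Voronoi cell of site s contains exactly those query points closer to s than to any other site. Compute squared distances from q = (-5, -6) to each site:
  (-5 − -5)² + (-3 − -6)² = 9
  (2 − -5)² + (-1 − -6)² = 74
  (-4 − -5)² + (3 − -6)² = 82
  (3 − -5)² + (3 − -6)² = 145
  (4 − -5)² + (4 − -6)² = 181
Minimum is attained by (-5, -3), so q lies in its Voronoi cell.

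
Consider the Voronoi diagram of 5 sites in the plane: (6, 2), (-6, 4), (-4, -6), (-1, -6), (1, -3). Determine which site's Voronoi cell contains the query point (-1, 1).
Nearest site = (1, -3)

The Voronoi cell of site s contains exactly those query points closer to s than to any other site. Compute squared distances from q = (-1, 1) to each site:
  (1 − -1)² + (-3 − 1)² = 20
  (-6 − -1)² + (4 − 1)² = 34
  (-1 − -1)² + (-6 − 1)² = 49
  (6 − -1)² + (2 − 1)² = 50
  (-4 − -1)² + (-6 − 1)² = 58
Minimum is attained by (1, -3), so q lies in its Voronoi cell.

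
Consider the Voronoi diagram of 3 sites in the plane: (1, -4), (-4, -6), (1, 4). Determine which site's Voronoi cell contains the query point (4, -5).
Nearest site = (1, -4)

The Voronoi cell of site s contains exactly those query points closer to s than to any other site. Compute squared distances from q = (4, -5) to each site:
  (1 − 4)² + (-4 − -5)² = 10
  (-4 − 4)² + (-6 − -5)² = 65
  (1 − 4)² + (4 − -5)² = 90
Minimum is attained by (1, -4), so q lies in its Voronoi cell.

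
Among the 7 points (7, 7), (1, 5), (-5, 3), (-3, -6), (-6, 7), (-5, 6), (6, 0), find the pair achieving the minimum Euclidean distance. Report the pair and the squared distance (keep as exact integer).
Pair = ((-6, 7), (-5, 6)); squared distance = 2

Compute all C(7, 2) = 21 pairwise squared distances (x_i − x_j)² + (y_i − y_j)². The minimum is 2, attained by the pair ((-6, 7), (-5, 6)).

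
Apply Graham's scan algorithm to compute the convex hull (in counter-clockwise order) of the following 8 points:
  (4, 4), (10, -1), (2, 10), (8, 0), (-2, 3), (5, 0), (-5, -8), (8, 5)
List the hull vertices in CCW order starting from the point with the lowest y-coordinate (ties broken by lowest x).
Hull (CCW) = [(-5, -8), (10, -1), (8, 5), (2, 10), (-2, 3)]

Graham scan procedure:
  1. Find the pivot p₀ = point with lowest y (tie → lowest x): (-5, -8).
  2. Sort the remaining points by polar angle around p₀.
  3. Walk through sorted points, maintaining a stack; pop the top while the last three entries make a non-left turn (cross product ≤ 0).
  4. Final stack is the convex hull in CCW order: (-5, -8), (10, -1), (8, 5), (2, 10), (-2, 3).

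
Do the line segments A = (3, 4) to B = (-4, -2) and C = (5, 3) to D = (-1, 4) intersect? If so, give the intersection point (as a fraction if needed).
Yes; intersection at (101/43, 148/43) (t = 4/43 on AB, s = 19/43 on CD)

Parametrize AB as A + t(B − A) = (3 + -7 t, 4 + -6 t) and CD as C + s(D − C) = (5 + -6 s, 3 + 1 s). Solve the linear system for (t, s). Determinant = 43 ≠ 0, so a unique intersection of the containing lines exists. Solution: t = 4/43, s = 19/43 — both in [0, 1], so the segments cross. Intersection point: (101/43, 148/43).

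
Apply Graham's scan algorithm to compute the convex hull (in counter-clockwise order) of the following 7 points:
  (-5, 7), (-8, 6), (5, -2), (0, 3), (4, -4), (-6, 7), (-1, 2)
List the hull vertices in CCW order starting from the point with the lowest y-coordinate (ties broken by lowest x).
Hull (CCW) = [(4, -4), (5, -2), (0, 3), (-5, 7), (-6, 7), (-8, 6)]

Graham scan procedure:
  1. Find the pivot p₀ = point with lowest y (tie → lowest x): (4, -4).
  2. Sort the remaining points by polar angle around p₀.
  3. Walk through sorted points, maintaining a stack; pop the top while the last three entries make a non-left turn (cross product ≤ 0).
  4. Final stack is the convex hull in CCW order: (4, -4), (5, -2), (0, 3), (-5, 7), (-6, 7), (-8, 6).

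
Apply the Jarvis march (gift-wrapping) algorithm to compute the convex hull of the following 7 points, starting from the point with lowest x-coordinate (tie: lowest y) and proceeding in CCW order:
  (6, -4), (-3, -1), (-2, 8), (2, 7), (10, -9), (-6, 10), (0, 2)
Hull (CCW) = [(-6, 10), (-3, -1), (10, -9), (2, 7)]

Jarvis march: at each step, from the current hull vertex p, select the next vertex q as the point such that every other point lies strictly to the left of (or on) the directed line p → q. (Equivalently: for every other point r, the cross product (q − p) × (r − p) ≥ 0.)
Starting point (lowest x, tie lowest y): (-6, 10). Wrap until returning to start. Resulting hull: (-6, 10), (-3, -1), (10, -9), (2, 7).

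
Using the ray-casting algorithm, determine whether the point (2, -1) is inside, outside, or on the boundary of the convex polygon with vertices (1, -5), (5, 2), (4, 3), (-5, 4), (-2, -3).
The point (2, -1) lies strictly inside the polygon

Cast a horizontal ray to the right from the query point and count how many polygon edges it crosses (each edge strictly once or zero times, handled with the usual half-open convention). 
Parity of crossings → odd ⇒ inside.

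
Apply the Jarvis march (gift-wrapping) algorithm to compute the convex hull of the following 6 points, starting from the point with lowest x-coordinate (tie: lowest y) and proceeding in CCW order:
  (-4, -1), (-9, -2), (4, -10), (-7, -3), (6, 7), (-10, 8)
Hull (CCW) = [(-10, 8), (-9, -2), (4, -10), (6, 7)]

Jarvis march: at each step, from the current hull vertex p, select the next vertex q as the point such that every other point lies strictly to the left of (or on) the directed line p → q. (Equivalently: for every other point r, the cross product (q − p) × (r − p) ≥ 0.)
Starting point (lowest x, tie lowest y): (-10, 8). Wrap until returning to start. Resulting hull: (-10, 8), (-9, -2), (4, -10), (6, 7).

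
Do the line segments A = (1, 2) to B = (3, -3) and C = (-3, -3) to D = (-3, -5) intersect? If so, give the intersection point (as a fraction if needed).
No (intersection of containing lines falls outside at least one segment)

Parametrize and solve: t = -2, s = -15/2. At least one of these is outside [0, 1], so the segments do not intersect.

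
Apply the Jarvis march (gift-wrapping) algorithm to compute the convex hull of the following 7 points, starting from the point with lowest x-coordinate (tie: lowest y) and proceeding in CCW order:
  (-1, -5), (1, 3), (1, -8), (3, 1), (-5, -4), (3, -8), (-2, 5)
Hull (CCW) = [(-5, -4), (1, -8), (3, -8), (3, 1), (1, 3), (-2, 5)]

Jarvis march: at each step, from the current hull vertex p, select the next vertex q as the point such that every other point lies strictly to the left of (or on) the directed line p → q. (Equivalently: for every other point r, the cross product (q − p) × (r − p) ≥ 0.)
Starting point (lowest x, tie lowest y): (-5, -4). Wrap until returning to start. Resulting hull: (-5, -4), (1, -8), (3, -8), (3, 1), (1, 3), (-2, 5).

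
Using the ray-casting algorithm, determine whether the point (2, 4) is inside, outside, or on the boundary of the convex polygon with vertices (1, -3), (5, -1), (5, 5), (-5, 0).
The point (2, 4) lies strictly outside the polygon

Cast a horizontal ray to the right from the query point and count how many polygon edges it crosses (each edge strictly once or zero times, handled with the usual half-open convention). 
Parity of crossings → even ⇒ outside.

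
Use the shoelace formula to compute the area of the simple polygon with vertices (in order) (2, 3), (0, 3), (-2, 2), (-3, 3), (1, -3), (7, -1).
Area = 61/2

Shoelace formula: Area = (1/2) |Σ_i (x_i · y_{i+1} − x_{i+1} · y_i)| (indices mod n). Compute each cross term:
  (2)(3) − (0)(3) = 6
  (0)(2) − (-2)(3) = 6
  (-2)(3) − (-3)(2) = 0
  (-3)(-3) − (1)(3) = 6
  (1)(-1) − (7)(-3) = 20
  (7)(3) − (2)(-1) = 23
Sum = 61, so (signed) Area = 61/2 = 61/2, |Area| = 61/2.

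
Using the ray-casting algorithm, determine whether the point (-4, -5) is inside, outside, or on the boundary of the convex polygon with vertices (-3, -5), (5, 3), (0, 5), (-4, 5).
The point (-4, -5) lies strictly outside the polygon

Cast a horizontal ray to the right from the query point and count how many polygon edges it crosses (each edge strictly once or zero times, handled with the usual half-open convention). 
Parity of crossings → even ⇒ outside.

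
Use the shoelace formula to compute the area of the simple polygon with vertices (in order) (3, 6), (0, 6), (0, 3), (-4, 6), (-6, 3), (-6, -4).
Area = 36

Shoelace formula: Area = (1/2) |Σ_i (x_i · y_{i+1} − x_{i+1} · y_i)| (indices mod n). Compute each cross term:
  (3)(6) − (0)(6) = 18
  (0)(3) − (0)(6) = 0
  (0)(6) − (-4)(3) = 12
  (-4)(3) − (-6)(6) = 24
  (-6)(-4) − (-6)(3) = 42
  (-6)(6) − (3)(-4) = -24
Sum = 72, so (signed) Area = 72/2 = 36, |Area| = 36.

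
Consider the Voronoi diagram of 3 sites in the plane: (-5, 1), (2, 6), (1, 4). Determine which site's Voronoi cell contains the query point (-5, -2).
Nearest site = (-5, 1)

The Voronoi cell of site s contains exactly those query points closer to s than to any other site. Compute squared distances from q = (-5, -2) to each site:
  (-5 − -5)² + (1 − -2)² = 9
  (1 − -5)² + (4 − -2)² = 72
  (2 − -5)² + (6 − -2)² = 113
Minimum is attained by (-5, 1), so q lies in its Voronoi cell.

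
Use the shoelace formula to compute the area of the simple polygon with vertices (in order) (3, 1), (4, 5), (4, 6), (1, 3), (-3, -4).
Area = 35/2

Shoelace formula: Area = (1/2) |Σ_i (x_i · y_{i+1} − x_{i+1} · y_i)| (indices mod n). Compute each cross term:
  (3)(5) − (4)(1) = 11
  (4)(6) − (4)(5) = 4
  (4)(3) − (1)(6) = 6
  (1)(-4) − (-3)(3) = 5
  (-3)(1) − (3)(-4) = 9
Sum = 35, so (signed) Area = 35/2 = 35/2, |Area| = 35/2.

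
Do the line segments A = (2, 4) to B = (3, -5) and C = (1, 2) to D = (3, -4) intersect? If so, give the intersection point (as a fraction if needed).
Yes; intersection at (17/6, -7/2) (t = 5/6 on AB, s = 11/12 on CD)

Parametrize AB as A + t(B − A) = (2 + 1 t, 4 + -9 t) and CD as C + s(D − C) = (1 + 2 s, 2 + -6 s). Solve the linear system for (t, s). Determinant = -12 ≠ 0, so a unique intersection of the containing lines exists. Solution: t = 5/6, s = 11/12 — both in [0, 1], so the segments cross. Intersection point: (17/6, -7/2).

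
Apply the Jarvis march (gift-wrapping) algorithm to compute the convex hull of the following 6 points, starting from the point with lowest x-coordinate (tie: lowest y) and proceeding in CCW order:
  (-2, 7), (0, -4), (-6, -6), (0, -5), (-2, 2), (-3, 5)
Hull (CCW) = [(-6, -6), (0, -5), (0, -4), (-2, 7), (-3, 5)]

Jarvis march: at each step, from the current hull vertex p, select the next vertex q as the point such that every other point lies strictly to the left of (or on) the directed line p → q. (Equivalently: for every other point r, the cross product (q − p) × (r − p) ≥ 0.)
Starting point (lowest x, tie lowest y): (-6, -6). Wrap until returning to start. Resulting hull: (-6, -6), (0, -5), (0, -4), (-2, 7), (-3, 5).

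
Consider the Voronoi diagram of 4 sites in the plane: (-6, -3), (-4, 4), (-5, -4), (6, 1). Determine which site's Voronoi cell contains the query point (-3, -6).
Nearest site = (-5, -4)

The Voronoi cell of site s contains exactly those query points closer to s than to any other site. Compute squared distances from q = (-3, -6) to each site:
  (-5 − -3)² + (-4 − -6)² = 8
  (-6 − -3)² + (-3 − -6)² = 18
  (-4 − -3)² + (4 − -6)² = 101
  (6 − -3)² + (1 − -6)² = 130
Minimum is attained by (-5, -4), so q lies in its Voronoi cell.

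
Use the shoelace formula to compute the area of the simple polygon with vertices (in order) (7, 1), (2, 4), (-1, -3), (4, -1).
Area = 24

Shoelace formula: Area = (1/2) |Σ_i (x_i · y_{i+1} − x_{i+1} · y_i)| (indices mod n). Compute each cross term:
  (7)(4) − (2)(1) = 26
  (2)(-3) − (-1)(4) = -2
  (-1)(-1) − (4)(-3) = 13
  (4)(1) − (7)(-1) = 11
Sum = 48, so (signed) Area = 48/2 = 24, |Area| = 24.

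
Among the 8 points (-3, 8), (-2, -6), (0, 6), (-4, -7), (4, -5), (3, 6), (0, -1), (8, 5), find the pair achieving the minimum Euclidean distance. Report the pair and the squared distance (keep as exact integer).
Pair = ((-2, -6), (-4, -7)); squared distance = 5

Compute all C(8, 2) = 28 pairwise squared distances (x_i − x_j)² + (y_i − y_j)². The minimum is 5, attained by the pair ((-2, -6), (-4, -7)).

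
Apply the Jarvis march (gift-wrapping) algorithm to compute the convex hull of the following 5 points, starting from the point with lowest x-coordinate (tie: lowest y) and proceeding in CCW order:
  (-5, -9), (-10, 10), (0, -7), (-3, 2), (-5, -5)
Hull (CCW) = [(-10, 10), (-5, -9), (0, -7), (-3, 2)]

Jarvis march: at each step, from the current hull vertex p, select the next vertex q as the point such that every other point lies strictly to the left of (or on) the directed line p → q. (Equivalently: for every other point r, the cross product (q − p) × (r − p) ≥ 0.)
Starting point (lowest x, tie lowest y): (-10, 10). Wrap until returning to start. Resulting hull: (-10, 10), (-5, -9), (0, -7), (-3, 2).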